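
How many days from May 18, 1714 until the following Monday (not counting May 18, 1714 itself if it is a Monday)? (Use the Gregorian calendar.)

May 18, 1714 is a Friday.
From Friday to the next Monday is 3 days.

3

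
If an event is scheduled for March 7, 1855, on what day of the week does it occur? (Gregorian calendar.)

Wednesday

Doomsday rule: the anchor day for the 1800s is Friday. For year 55: 55÷12 = 4 r 7, and 7÷4 = 1, so 4+7+1 = 12.
Friday + 12 ≡ Wednesday — that's 1855's doomsday.
In March the doomsday date is Mar 14.
Mar 7 is 7 days before Mar 14; 7 mod 7 = 0, so Wednesday − 0 = Wednesday.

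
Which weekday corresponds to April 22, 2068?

January 1, 2068 is a Sunday.
Jan 1, 2068 → Feb 1, 2068: 31 days (January has 31).
Feb 1, 2068 → Mar 1, 2068: 29 days (February has 29).
Mar 1, 2068 → Apr 1, 2068: 31 days (March has 31).
Apr 1, 2068 → Apr 22, 2068: 21 days.
Total: 112 days.
112 mod 7 = 0, so Sunday + 0 = Sunday.

Sunday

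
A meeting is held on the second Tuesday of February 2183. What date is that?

February 11, 2183

February 1, 2183 is a Saturday.
The first Tuesday is therefore February 4 (3 days later).
The second Tuesday is 4 + 1×7 = February 11.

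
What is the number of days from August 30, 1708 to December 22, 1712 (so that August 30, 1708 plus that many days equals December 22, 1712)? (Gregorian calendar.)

1575

Aug 30, 1708 → Aug 30, 1709: 365 days.
Aug 30, 1709 → Aug 30, 1710: 365 days.
Aug 30, 1710 → Aug 30, 1711: 365 days.
Aug 30, 1711 → Aug 30, 1712: 366 days (Feb 29, 1712 is in that span).
Aug 30, 1712 → Sep 30, 1712: 31 days (August has 31).
Sep 30, 1712 → Oct 30, 1712: 30 days (September has 30).
Oct 30, 1712 → Nov 30, 1712: 31 days (October has 31).
Nov 30, 1712 → Dec 22, 1712: 22 days.
Total: 1575 days.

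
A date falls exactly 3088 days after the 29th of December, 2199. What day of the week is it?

Monday

First find the weekday of Dec 29, 2199. Doomsday rule: the anchor day for the 2100s is Sunday. For year 99: 99÷12 = 8 r 3, and 3÷4 = 0, so 8+3+0 = 11.
Sunday + 11 ≡ Thursday — that's 2199's doomsday.
In December the doomsday date is Dec 12.
Dec 29 is 17 days after Dec 12; 17 mod 7 = 3, so Thursday + 3 = Sunday.
3088 mod 7 = 1, so 3088 days after a Sunday is Sunday + 1 = Monday.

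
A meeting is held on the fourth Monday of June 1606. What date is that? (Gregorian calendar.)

June 26, 1606

June 1, 1606 is a Thursday.
The first Monday is therefore June 5 (4 days later).
The fourth Monday is 5 + 3×7 = June 26.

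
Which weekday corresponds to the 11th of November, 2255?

Doomsday rule: the anchor day for the 2200s is Friday. For year 55: 55÷12 = 4 r 7, and 7÷4 = 1, so 4+7+1 = 12.
Friday + 12 ≡ Wednesday — that's 2255's doomsday.
In November the doomsday date is Nov 7.
Nov 11 is 4 days after Nov 7; 4 mod 7 = 4, so Wednesday + 4 = Sunday.

Sunday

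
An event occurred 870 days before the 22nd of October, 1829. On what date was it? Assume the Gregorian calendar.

−365 (one year) → Oct 22, 1828 (505 left).
−366 (one year; includes Feb 29, 1828) → Oct 22, 1827 (139 left).
−22 → Sep 30, 1827 (end of Sep, 30 days; 117 left).
−30 → Aug 31, 1827 (end of Aug, 31 days; 87 left).
−31 → Jul 31, 1827 (end of Jul, 31 days; 56 left).
−31 → Jun 30, 1827 (end of Jun, 30 days; 25 left).
−25 → Jun 5, 1827.

June 5, 1827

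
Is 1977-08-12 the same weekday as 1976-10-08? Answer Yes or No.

Yes

From Oct 8, 1976 to Aug 12, 1977 is 308 days.
308 mod 7 = 0, so they are the same weekday.
(Oct 8, 1976 is a Friday; Aug 12, 1977 is a Friday.)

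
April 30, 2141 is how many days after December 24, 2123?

6337

Dec 24, 2123 → Dec 24, 2124: 366 days (Feb 29, 2124 is in that span).
Dec 24, 2124 → Dec 24, 2125: 365 days.
Dec 24, 2125 → Dec 24, 2126: 365 days.
Dec 24, 2126 → Dec 24, 2127: 365 days.
Dec 24, 2127 → Dec 24, 2128: 366 days (Feb 29, 2128 is in that span).
Dec 24, 2128 → Dec 24, 2129: 365 days.
Dec 24, 2129 → Dec 24, 2130: 365 days.
Dec 24, 2130 → Dec 24, 2131: 365 days.
Dec 24, 2131 → Dec 24, 2132: 366 days (Feb 29, 2132 is in that span).
Dec 24, 2132 → Dec 24, 2133: 365 days.
Dec 24, 2133 → Dec 24, 2134: 365 days.
Dec 24, 2134 → Dec 24, 2135: 365 days.
Dec 24, 2135 → Dec 24, 2136: 366 days (Feb 29, 2136 is in that span).
Dec 24, 2136 → Dec 24, 2137: 365 days.
Dec 24, 2137 → Dec 24, 2138: 365 days.
Dec 24, 2138 → Dec 24, 2139: 365 days.
Dec 24, 2139 → Dec 24, 2140: 366 days (Feb 29, 2140 is in that span).
Dec 24, 2140 → Jan 24, 2141: 31 days (December has 31).
Jan 24, 2141 → Feb 24, 2141: 31 days (January has 31).
Feb 24, 2141 → Mar 24, 2141: 28 days (February has 28).
Mar 24, 2141 → Apr 24, 2141: 31 days (March has 31).
Apr 24, 2141 → Apr 30, 2141: 6 days.
Total: 6337 days.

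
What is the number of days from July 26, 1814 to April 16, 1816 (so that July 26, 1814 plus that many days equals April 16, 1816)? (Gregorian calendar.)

Jul 26, 1814 → Jul 26, 1815: 365 days.
Jul 26, 1815 → Aug 26, 1815: 31 days (July has 31).
Aug 26, 1815 → Sep 26, 1815: 31 days (August has 31).
Sep 26, 1815 → Oct 26, 1815: 30 days (September has 30).
Oct 26, 1815 → Nov 26, 1815: 31 days (October has 31).
Nov 26, 1815 → Dec 26, 1815: 30 days (November has 30).
Dec 26, 1815 → Jan 26, 1816: 31 days (December has 31).
Jan 26, 1816 → Feb 26, 1816: 31 days (January has 31).
Feb 26, 1816 → Mar 26, 1816: 29 days (February has 29).
Mar 26, 1816 → Apr 16, 1816: 21 days.
Total: 630 days.

630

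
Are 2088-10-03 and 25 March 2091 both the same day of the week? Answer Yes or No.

From Oct 3, 2088 to Mar 25, 2091 is 903 days.
903 mod 7 = 0, so they are the same weekday.
(Oct 3, 2088 is a Sunday; Mar 25, 2091 is a Sunday.)

Yes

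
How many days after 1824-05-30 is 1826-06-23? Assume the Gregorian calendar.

754

May 30, 1824 → May 30, 1825: 365 days.
May 30, 1825 → Jun 30, 1825: 31 days (May has 31).
Jun 30, 1825 → Jul 30, 1825: 30 days (June has 30).
Jul 30, 1825 → Aug 30, 1825: 31 days (July has 31).
Aug 30, 1825 → Sep 30, 1825: 31 days (August has 31).
Sep 30, 1825 → Oct 30, 1825: 30 days (September has 30).
Oct 30, 1825 → Nov 30, 1825: 31 days (October has 31).
Nov 30, 1825 → Dec 30, 1825: 30 days (November has 30).
Dec 30, 1825 → Jan 30, 1826: 31 days (December has 31).
Jan 30, 1826 → Feb 28, 1826: 29 days (January has 31).
Feb 28, 1826 → Mar 28, 1826: 28 days (February has 28).
Mar 28, 1826 → Apr 28, 1826: 31 days (March has 31).
Apr 28, 1826 → May 28, 1826: 30 days (April has 30).
May 28, 1826 → Jun 23, 1826: 26 days.
Total: 754 days.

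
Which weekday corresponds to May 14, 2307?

Doomsday rule: the anchor day for the 2300s is Wednesday. For year 07: 7÷12 = 0 r 7, and 7÷4 = 1, so 0+7+1 = 8.
Wednesday + 8 ≡ Thursday — that's 2307's doomsday.
In May the doomsday date is May 9.
May 14 is 5 days after May 9; 5 mod 7 = 5, so Thursday + 5 = Tuesday.

Tuesday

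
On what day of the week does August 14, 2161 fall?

Friday

Doomsday rule: the anchor day for the 2100s is Sunday. For year 61: 61÷12 = 5 r 1, and 1÷4 = 0, so 5+1+0 = 6.
Sunday + 6 ≡ Saturday — that's 2161's doomsday.
In August the doomsday date is Aug 8.
Aug 14 is 6 days after Aug 8; 6 mod 7 = 6, so Saturday + 6 = Friday.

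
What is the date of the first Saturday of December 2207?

December 5, 2207

December 1, 2207 is a Tuesday.
The first Saturday is therefore December 5 (4 days later).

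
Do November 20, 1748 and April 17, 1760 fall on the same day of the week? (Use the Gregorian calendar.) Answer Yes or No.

From Nov 20, 1748 to Apr 17, 1760 is 4166 days.
4166 mod 7 = 1, so they are different weekdays.
(Nov 20, 1748 is a Wednesday; Apr 17, 1760 is a Thursday.)

No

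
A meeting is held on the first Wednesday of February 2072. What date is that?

February 3, 2072

February 1, 2072 is a Monday.
The first Wednesday is therefore February 3 (2 days later).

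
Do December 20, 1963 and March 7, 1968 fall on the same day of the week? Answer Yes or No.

No

From Dec 20, 1963 to Mar 7, 1968 is 1539 days.
1539 mod 7 = 6, so they are different weekdays.
(Dec 20, 1963 is a Friday; Mar 7, 1968 is a Thursday.)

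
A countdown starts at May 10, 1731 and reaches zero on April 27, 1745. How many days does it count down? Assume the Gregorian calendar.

5101

May 10, 1731 → May 10, 1732: 366 days (Feb 29, 1732 is in that span).
May 10, 1732 → May 10, 1733: 365 days.
May 10, 1733 → May 10, 1734: 365 days.
May 10, 1734 → May 10, 1735: 365 days.
May 10, 1735 → May 10, 1736: 366 days (Feb 29, 1736 is in that span).
May 10, 1736 → May 10, 1737: 365 days.
May 10, 1737 → May 10, 1738: 365 days.
May 10, 1738 → May 10, 1739: 365 days.
May 10, 1739 → May 10, 1740: 366 days (Feb 29, 1740 is in that span).
May 10, 1740 → May 10, 1741: 365 days.
May 10, 1741 → May 10, 1742: 365 days.
May 10, 1742 → May 10, 1743: 365 days.
May 10, 1743 → May 10, 1744: 366 days (Feb 29, 1744 is in that span).
May 10, 1744 → Jun 10, 1744: 31 days (May has 31).
Jun 10, 1744 → Jul 10, 1744: 30 days (June has 30).
Jul 10, 1744 → Aug 10, 1744: 31 days (July has 31).
Aug 10, 1744 → Sep 10, 1744: 31 days (August has 31).
Sep 10, 1744 → Oct 10, 1744: 30 days (September has 30).
Oct 10, 1744 → Nov 10, 1744: 31 days (October has 31).
Nov 10, 1744 → Dec 10, 1744: 30 days (November has 30).
Dec 10, 1744 → Jan 10, 1745: 31 days (December has 31).
Jan 10, 1745 → Feb 10, 1745: 31 days (January has 31).
Feb 10, 1745 → Mar 10, 1745: 28 days (February has 28).
Mar 10, 1745 → Apr 10, 1745: 31 days (March has 31).
Apr 10, 1745 → Apr 27, 1745: 17 days.
Total: 5101 days.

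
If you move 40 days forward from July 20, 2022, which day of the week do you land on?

Jul 20, 2022 is a Wednesday.
40 mod 7 = 5, so 40 days after a Wednesday is Wednesday + 5 = Monday.

Monday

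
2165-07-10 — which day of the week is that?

Wednesday

Doomsday rule: the anchor day for the 2100s is Sunday. For year 65: 65÷12 = 5 r 5, and 5÷4 = 1, so 5+5+1 = 11.
Sunday + 11 ≡ Thursday — that's 2165's doomsday.
In July the doomsday date is Jul 11.
Jul 10 is 1 day before Jul 11; 1 mod 7 = 1, so Thursday − 1 = Wednesday.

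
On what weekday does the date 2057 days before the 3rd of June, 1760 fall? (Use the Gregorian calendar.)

Jun 3, 1760 is a Tuesday.
2057 mod 7 = 6, so 2057 days before a Tuesday is Tuesday − 6 = Wednesday.

Wednesday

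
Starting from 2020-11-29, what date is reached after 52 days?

Nov has 30 days: +2 → Dec 1, 2020 (50 left).
Dec has 31 days: +31 → Jan 1, 2021 (19 left).
+19 → Jan 20, 2021.

January 20, 2021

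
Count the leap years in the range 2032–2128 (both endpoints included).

24

Multiples of 4 in [2032,2128]: 25.
Of those, multiples of 100: 1 (not leap unless ÷400).
Multiples of 400: 0.
Leap years = 25 − 1 + 0 = 24.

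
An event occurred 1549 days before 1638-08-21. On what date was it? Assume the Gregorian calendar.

−365 (one year) → Aug 21, 1637 (1184 left).
−365 (one year) → Aug 21, 1636 (819 left).
−366 (one year; includes Feb 29, 1636) → Aug 21, 1635 (453 left).
−365 (one year) → Aug 21, 1634 (88 left).
−21 → Jul 31, 1634 (end of Jul, 31 days; 67 left).
−31 → Jun 30, 1634 (end of Jun, 30 days; 36 left).
−30 → May 31, 1634 (end of May, 31 days; 6 left).
−6 → May 25, 1634.

May 25, 1634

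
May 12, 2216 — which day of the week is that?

Doomsday rule: the anchor day for the 2200s is Friday. For year 16: 16÷12 = 1 r 4, and 4÷4 = 1, so 1+4+1 = 6.
Friday + 6 ≡ Thursday — that's 2216's doomsday.
In May the doomsday date is May 9.
May 12 is 3 days after May 9; 3 mod 7 = 3, so Thursday + 3 = Sunday.

Sunday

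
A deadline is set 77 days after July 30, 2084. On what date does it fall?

October 15, 2084

Jul has 31 days: +2 → Aug 1, 2084 (75 left).
Aug has 31 days: +31 → Sep 1, 2084 (44 left).
Sep has 30 days: +30 → Oct 1, 2084 (14 left).
+14 → Oct 15, 2084.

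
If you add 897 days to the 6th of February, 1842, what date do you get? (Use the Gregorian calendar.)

July 22, 1844

+365 (one year) → Feb 6, 1843 (532 left).
+365 (one year) → Feb 6, 1844 (167 left).
Feb has 29 days: +24 → Mar 1, 1844 (143 left).
Mar has 31 days: +31 → Apr 1, 1844 (112 left).
Apr has 30 days: +30 → May 1, 1844 (82 left).
May has 31 days: +31 → Jun 1, 1844 (51 left).
Jun has 30 days: +30 → Jul 1, 1844 (21 left).
+21 → Jul 22, 1844.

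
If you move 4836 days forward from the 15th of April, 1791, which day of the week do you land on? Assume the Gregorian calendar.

Apr 15, 1791 is a Friday.
4836 mod 7 = 6, so 4836 days after a Friday is Friday + 6 = Thursday.

Thursday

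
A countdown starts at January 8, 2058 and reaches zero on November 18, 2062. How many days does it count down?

Jan 8, 2058 → Jan 8, 2059: 365 days.
Jan 8, 2059 → Jan 8, 2060: 365 days.
Jan 8, 2060 → Jan 8, 2061: 366 days (Feb 29, 2060 is in that span).
Jan 8, 2061 → Jan 8, 2062: 365 days.
Jan 8, 2062 → Feb 8, 2062: 31 days (January has 31).
Feb 8, 2062 → Mar 8, 2062: 28 days (February has 28).
Mar 8, 2062 → Apr 8, 2062: 31 days (March has 31).
Apr 8, 2062 → May 8, 2062: 30 days (April has 30).
May 8, 2062 → Jun 8, 2062: 31 days (May has 31).
Jun 8, 2062 → Jul 8, 2062: 30 days (June has 30).
Jul 8, 2062 → Aug 8, 2062: 31 days (July has 31).
Aug 8, 2062 → Sep 8, 2062: 31 days (August has 31).
Sep 8, 2062 → Oct 8, 2062: 30 days (September has 30).
Oct 8, 2062 → Nov 8, 2062: 31 days (October has 31).
Nov 8, 2062 → Nov 18, 2062: 10 days.
Total: 1775 days.

1775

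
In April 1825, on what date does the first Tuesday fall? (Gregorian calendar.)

April 1, 1825 is a Friday.
The first Tuesday is therefore April 5 (4 days later).

April 5, 1825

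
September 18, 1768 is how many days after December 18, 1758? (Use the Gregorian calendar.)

Dec 18, 1758 → Dec 18, 1759: 365 days.
Dec 18, 1759 → Dec 18, 1760: 366 days (Feb 29, 1760 is in that span).
Dec 18, 1760 → Dec 18, 1761: 365 days.
Dec 18, 1761 → Dec 18, 1762: 365 days.
Dec 18, 1762 → Dec 18, 1763: 365 days.
Dec 18, 1763 → Dec 18, 1764: 366 days (Feb 29, 1764 is in that span).
Dec 18, 1764 → Dec 18, 1765: 365 days.
Dec 18, 1765 → Dec 18, 1766: 365 days.
Dec 18, 1766 → Dec 18, 1767: 365 days.
Dec 18, 1767 → Jan 18, 1768: 31 days (December has 31).
Jan 18, 1768 → Feb 18, 1768: 31 days (January has 31).
Feb 18, 1768 → Mar 18, 1768: 29 days (February has 29).
Mar 18, 1768 → Apr 18, 1768: 31 days (March has 31).
Apr 18, 1768 → May 18, 1768: 30 days (April has 30).
May 18, 1768 → Jun 18, 1768: 31 days (May has 31).
Jun 18, 1768 → Jul 18, 1768: 30 days (June has 30).
Jul 18, 1768 → Aug 18, 1768: 31 days (July has 31).
Aug 18, 1768 → Sep 18, 1768: 31 days.
Total: 3562 days.

3562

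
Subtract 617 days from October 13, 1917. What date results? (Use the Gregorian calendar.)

February 4, 1916

−365 (one year) → Oct 13, 1916 (252 left).
−13 → Sep 30, 1916 (end of Sep, 30 days; 239 left).
−30 → Aug 31, 1916 (end of Aug, 31 days; 209 left).
−31 → Jul 31, 1916 (end of Jul, 31 days; 178 left).
−31 → Jun 30, 1916 (end of Jun, 30 days; 147 left).
−30 → May 31, 1916 (end of May, 31 days; 117 left).
−31 → Apr 30, 1916 (end of Apr, 30 days; 86 left).
−30 → Mar 31, 1916 (end of Mar, 31 days; 56 left).
−31 → Feb 29, 1916 (end of Feb, 29 days; 25 left).
−25 → Feb 4, 1916.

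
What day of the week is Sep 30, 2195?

Wednesday

January 1, 2195 is a Thursday.
Jan 1, 2195 → Feb 1, 2195: 31 days (January has 31).
Feb 1, 2195 → Mar 1, 2195: 28 days (February has 28).
Mar 1, 2195 → Apr 1, 2195: 31 days (March has 31).
Apr 1, 2195 → May 1, 2195: 30 days (April has 30).
May 1, 2195 → Jun 1, 2195: 31 days (May has 31).
Jun 1, 2195 → Jul 1, 2195: 30 days (June has 30).
Jul 1, 2195 → Aug 1, 2195: 31 days (July has 31).
Aug 1, 2195 → Sep 1, 2195: 31 days (August has 31).
Sep 1, 2195 → Sep 30, 2195: 29 days.
Total: 272 days.
272 mod 7 = 6, so Thursday + 6 = Wednesday.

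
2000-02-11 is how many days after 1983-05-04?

6127

May 4, 1983 → May 4, 1984: 366 days (Feb 29, 1984 is in that span).
May 4, 1984 → May 4, 1985: 365 days.
May 4, 1985 → May 4, 1986: 365 days.
May 4, 1986 → May 4, 1987: 365 days.
May 4, 1987 → May 4, 1988: 366 days (Feb 29, 1988 is in that span).
May 4, 1988 → May 4, 1989: 365 days.
May 4, 1989 → May 4, 1990: 365 days.
May 4, 1990 → May 4, 1991: 365 days.
May 4, 1991 → May 4, 1992: 366 days (Feb 29, 1992 is in that span).
May 4, 1992 → May 4, 1993: 365 days.
May 4, 1993 → May 4, 1994: 365 days.
May 4, 1994 → May 4, 1995: 365 days.
May 4, 1995 → May 4, 1996: 366 days (Feb 29, 1996 is in that span).
May 4, 1996 → May 4, 1997: 365 days.
May 4, 1997 → May 4, 1998: 365 days.
May 4, 1998 → May 4, 1999: 365 days.
May 4, 1999 → Jun 4, 1999: 31 days (May has 31).
Jun 4, 1999 → Jul 4, 1999: 30 days (June has 30).
Jul 4, 1999 → Aug 4, 1999: 31 days (July has 31).
Aug 4, 1999 → Sep 4, 1999: 31 days (August has 31).
Sep 4, 1999 → Oct 4, 1999: 30 days (September has 30).
Oct 4, 1999 → Nov 4, 1999: 31 days (October has 31).
Nov 4, 1999 → Dec 4, 1999: 30 days (November has 30).
Dec 4, 1999 → Jan 4, 2000: 31 days (December has 31).
Jan 4, 2000 → Feb 4, 2000: 31 days (January has 31).
Feb 4, 2000 → Feb 11, 2000: 7 days.
Total: 6127 days.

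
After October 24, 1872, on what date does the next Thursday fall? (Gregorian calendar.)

Oct 24, 1872 is a Thursday.
From Thursday to the next Thursday is 7 days.
Oct 24, 1872 + 7 = Oct 31, 1872.

October 31, 1872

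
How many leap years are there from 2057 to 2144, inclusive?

Multiples of 4 in [2057,2144]: 22.
Of those, multiples of 100: 1 (not leap unless ÷400).
Multiples of 400: 0.
Leap years = 22 − 1 + 0 = 21.

21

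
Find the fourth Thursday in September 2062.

September 1, 2062 is a Friday.
The first Thursday is therefore September 7 (6 days later).
The fourth Thursday is 7 + 3×7 = September 28.

September 28, 2062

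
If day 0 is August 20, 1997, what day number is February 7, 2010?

4554

Aug 20, 1997 → Aug 20, 1998: 365 days.
Aug 20, 1998 → Aug 20, 1999: 365 days.
Aug 20, 1999 → Aug 20, 2000: 366 days (Feb 29, 2000 is in that span).
Aug 20, 2000 → Aug 20, 2001: 365 days.
Aug 20, 2001 → Aug 20, 2002: 365 days.
Aug 20, 2002 → Aug 20, 2003: 365 days.
Aug 20, 2003 → Aug 20, 2004: 366 days (Feb 29, 2004 is in that span).
Aug 20, 2004 → Aug 20, 2005: 365 days.
Aug 20, 2005 → Aug 20, 2006: 365 days.
Aug 20, 2006 → Aug 20, 2007: 365 days.
Aug 20, 2007 → Aug 20, 2008: 366 days (Feb 29, 2008 is in that span).
Aug 20, 2008 → Aug 20, 2009: 365 days.
Aug 20, 2009 → Sep 20, 2009: 31 days (August has 31).
Sep 20, 2009 → Oct 20, 2009: 30 days (September has 30).
Oct 20, 2009 → Nov 20, 2009: 31 days (October has 31).
Nov 20, 2009 → Dec 20, 2009: 30 days (November has 30).
Dec 20, 2009 → Jan 20, 2010: 31 days (December has 31).
Jan 20, 2010 → Feb 7, 2010: 18 days.
Total: 4554 days.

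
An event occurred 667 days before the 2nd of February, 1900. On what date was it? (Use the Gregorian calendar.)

−365 (one year) → Feb 2, 1899 (302 left).
−2 → Jan 31, 1899 (end of Jan, 31 days; 300 left).
−31 → Dec 31, 1898 (end of Dec, 31 days; 269 left).
−31 → Nov 30, 1898 (end of Nov, 30 days; 238 left).
−30 → Oct 31, 1898 (end of Oct, 31 days; 208 left).
−31 → Sep 30, 1898 (end of Sep, 30 days; 177 left).
−30 → Aug 31, 1898 (end of Aug, 31 days; 147 left).
−31 → Jul 31, 1898 (end of Jul, 31 days; 116 left).
−31 → Jun 30, 1898 (end of Jun, 30 days; 85 left).
−30 → May 31, 1898 (end of May, 31 days; 55 left).
−31 → Apr 30, 1898 (end of Apr, 30 days; 24 left).
−24 → Apr 6, 1898.

April 6, 1898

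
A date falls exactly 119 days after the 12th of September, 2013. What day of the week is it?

Thursday

First find the weekday of Sep 12, 2013. Doomsday rule: the anchor day for the 2000s is Tuesday. For year 13: 13÷12 = 1 r 1, and 1÷4 = 0, so 1+1+0 = 2.
Tuesday + 2 ≡ Thursday — that's 2013's doomsday.
In September the doomsday date is Sep 5.
Sep 12 is 7 days after Sep 5; 7 mod 7 = 0, so Thursday + 0 = Thursday.
119 mod 7 = 0, so 119 days after a Thursday is Thursday + 0 = Thursday.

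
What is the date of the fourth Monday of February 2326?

February 1, 2326 is a Monday.
The first Monday is therefore February 1 (same day).
The fourth Monday is 1 + 3×7 = February 22.

February 22, 2326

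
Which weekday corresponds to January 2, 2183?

Thursday

January 1, 2183 is a Wednesday.
Jan 1, 2183 → Jan 2, 2183: 1 days.
Total: 1 days.
1 mod 7 = 1, so Wednesday + 1 = Thursday.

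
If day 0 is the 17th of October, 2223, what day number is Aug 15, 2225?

Oct 17, 2223 → Oct 17, 2224: 366 days (Feb 29, 2224 is in that span).
Oct 17, 2224 → Nov 17, 2224: 31 days (October has 31).
Nov 17, 2224 → Dec 17, 2224: 30 days (November has 30).
Dec 17, 2224 → Jan 17, 2225: 31 days (December has 31).
Jan 17, 2225 → Feb 17, 2225: 31 days (January has 31).
Feb 17, 2225 → Mar 17, 2225: 28 days (February has 28).
Mar 17, 2225 → Apr 17, 2225: 31 days (March has 31).
Apr 17, 2225 → May 17, 2225: 30 days (April has 30).
May 17, 2225 → Jun 17, 2225: 31 days (May has 31).
Jun 17, 2225 → Jul 17, 2225: 30 days (June has 30).
Jul 17, 2225 → Aug 15, 2225: 29 days.
Total: 668 days.

668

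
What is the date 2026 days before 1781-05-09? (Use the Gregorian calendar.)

October 22, 1775

−365 (one year) → May 9, 1780 (1661 left).
−366 (one year; includes Feb 29, 1780) → May 9, 1779 (1295 left).
−365 (one year) → May 9, 1778 (930 left).
−365 (one year) → May 9, 1777 (565 left).
−365 (one year) → May 9, 1776 (200 left).
−9 → Apr 30, 1776 (end of Apr, 30 days; 191 left).
−30 → Mar 31, 1776 (end of Mar, 31 days; 161 left).
−31 → Feb 29, 1776 (end of Feb, 29 days; 130 left).
−29 → Jan 31, 1776 (end of Jan, 31 days; 101 left).
−31 → Dec 31, 1775 (end of Dec, 31 days; 70 left).
−31 → Nov 30, 1775 (end of Nov, 30 days; 39 left).
−30 → Oct 31, 1775 (end of Oct, 31 days; 9 left).
−9 → Oct 22, 1775.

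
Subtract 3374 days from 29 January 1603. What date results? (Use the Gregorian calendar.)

November 3, 1593

−365 (one year) → Jan 29, 1602 (3009 left).
−365 (one year) → Jan 29, 1601 (2644 left).
−366 (one year; includes Feb 29, 1600) → Jan 29, 1600 (2278 left).
−365 (one year) → Jan 29, 1599 (1913 left).
−365 (one year) → Jan 29, 1598 (1548 left).
−365 (one year) → Jan 29, 1597 (1183 left).
−366 (one year; includes Feb 29, 1596) → Jan 29, 1596 (817 left).
−365 (one year) → Jan 29, 1595 (452 left).
−365 (one year) → Jan 29, 1594 (87 left).
−29 → Dec 31, 1593 (end of Dec, 31 days; 58 left).
−31 → Nov 30, 1593 (end of Nov, 30 days; 27 left).
−27 → Nov 3, 1593.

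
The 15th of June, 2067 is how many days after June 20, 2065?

Jun 20, 2065 → Jun 20, 2066: 365 days.
Jun 20, 2066 → Jul 20, 2066: 30 days (June has 30).
Jul 20, 2066 → Aug 20, 2066: 31 days (July has 31).
Aug 20, 2066 → Sep 20, 2066: 31 days (August has 31).
Sep 20, 2066 → Oct 20, 2066: 30 days (September has 30).
Oct 20, 2066 → Nov 20, 2066: 31 days (October has 31).
Nov 20, 2066 → Dec 20, 2066: 30 days (November has 30).
Dec 20, 2066 → Jan 20, 2067: 31 days (December has 31).
Jan 20, 2067 → Feb 20, 2067: 31 days (January has 31).
Feb 20, 2067 → Mar 20, 2067: 28 days (February has 28).
Mar 20, 2067 → Apr 20, 2067: 31 days (March has 31).
Apr 20, 2067 → May 20, 2067: 30 days (April has 30).
May 20, 2067 → Jun 15, 2067: 26 days.
Total: 725 days.

725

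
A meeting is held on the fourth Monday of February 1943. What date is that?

February 1, 1943 is a Monday.
The first Monday is therefore February 1 (same day).
The fourth Monday is 1 + 3×7 = February 22.

February 22, 1943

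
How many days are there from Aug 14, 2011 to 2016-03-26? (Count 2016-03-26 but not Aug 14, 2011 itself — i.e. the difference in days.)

1686

Aug 14, 2011 → Aug 14, 2012: 366 days (Feb 29, 2012 is in that span).
Aug 14, 2012 → Aug 14, 2013: 365 days.
Aug 14, 2013 → Aug 14, 2014: 365 days.
Aug 14, 2014 → Aug 14, 2015: 365 days.
Aug 14, 2015 → Sep 14, 2015: 31 days (August has 31).
Sep 14, 2015 → Oct 14, 2015: 30 days (September has 30).
Oct 14, 2015 → Nov 14, 2015: 31 days (October has 31).
Nov 14, 2015 → Dec 14, 2015: 30 days (November has 30).
Dec 14, 2015 → Jan 14, 2016: 31 days (December has 31).
Jan 14, 2016 → Feb 14, 2016: 31 days (January has 31).
Feb 14, 2016 → Mar 14, 2016: 29 days (February has 29).
Mar 14, 2016 → Mar 26, 2016: 12 days.
Total: 1686 days.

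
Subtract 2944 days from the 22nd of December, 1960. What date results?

−366 (one year; includes Feb 29, 1960) → Dec 22, 1959 (2578 left).
−365 (one year) → Dec 22, 1958 (2213 left).
−365 (one year) → Dec 22, 1957 (1848 left).
−365 (one year) → Dec 22, 1956 (1483 left).
−366 (one year; includes Feb 29, 1956) → Dec 22, 1955 (1117 left).
−365 (one year) → Dec 22, 1954 (752 left).
−365 (one year) → Dec 22, 1953 (387 left).
−22 → Nov 30, 1953 (end of Nov, 30 days; 365 left).
−30 → Oct 31, 1953 (end of Oct, 31 days; 335 left).
−31 → Sep 30, 1953 (end of Sep, 30 days; 304 left).
−30 → Aug 31, 1953 (end of Aug, 31 days; 274 left).
−31 → Jul 31, 1953 (end of Jul, 31 days; 243 left).
−31 → Jun 30, 1953 (end of Jun, 30 days; 212 left).
−30 → May 31, 1953 (end of May, 31 days; 182 left).
−31 → Apr 30, 1953 (end of Apr, 30 days; 151 left).
−30 → Mar 31, 1953 (end of Mar, 31 days; 121 left).
−31 → Feb 28, 1953 (end of Feb, 28 days; 90 left).
−28 → Jan 31, 1953 (end of Jan, 31 days; 62 left).
−31 → Dec 31, 1952 (end of Dec, 31 days; 31 left).
−31 → Nov 30, 1952 (end of Nov, 30 days; 0 left).

November 30, 1952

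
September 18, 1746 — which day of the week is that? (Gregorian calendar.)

Sunday

Doomsday rule: the anchor day for the 1700s is Sunday. For year 46: 46÷12 = 3 r 10, and 10÷4 = 2, so 3+10+2 = 15.
Sunday + 15 ≡ Monday — that's 1746's doomsday.
In September the doomsday date is Sep 5.
Sep 18 is 13 days after Sep 5; 13 mod 7 = 6, so Monday + 6 = Sunday.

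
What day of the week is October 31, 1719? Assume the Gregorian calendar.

Doomsday rule: the anchor day for the 1700s is Sunday. For year 19: 19÷12 = 1 r 7, and 7÷4 = 1, so 1+7+1 = 9.
Sunday + 9 ≡ Tuesday — that's 1719's doomsday.
In October the doomsday date is Oct 10.
Oct 31 is 21 days after Oct 10; 21 mod 7 = 0, so Tuesday + 0 = Tuesday.

Tuesday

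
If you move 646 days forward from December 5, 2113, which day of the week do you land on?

First find the weekday of Dec 5, 2113. Doomsday rule: the anchor day for the 2100s is Sunday. For year 13: 13÷12 = 1 r 1, and 1÷4 = 0, so 1+1+0 = 2.
Sunday + 2 ≡ Tuesday — that's 2113's doomsday.
In December the doomsday date is Dec 12.
Dec 5 is 7 days before Dec 12; 7 mod 7 = 0, so Tuesday − 0 = Tuesday.
646 mod 7 = 2, so 646 days after a Tuesday is Tuesday + 2 = Thursday.

Thursday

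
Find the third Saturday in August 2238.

August 18, 2238

August 1, 2238 is a Wednesday.
The first Saturday is therefore August 4 (3 days later).
The third Saturday is 4 + 2×7 = August 18.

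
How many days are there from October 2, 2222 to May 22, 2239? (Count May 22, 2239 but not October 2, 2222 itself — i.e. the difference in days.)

Oct 2, 2222 → Oct 2, 2223: 365 days.
Oct 2, 2223 → Oct 2, 2224: 366 days (Feb 29, 2224 is in that span).
Oct 2, 2224 → Oct 2, 2225: 365 days.
Oct 2, 2225 → Oct 2, 2226: 365 days.
Oct 2, 2226 → Oct 2, 2227: 365 days.
Oct 2, 2227 → Oct 2, 2228: 366 days (Feb 29, 2228 is in that span).
Oct 2, 2228 → Oct 2, 2229: 365 days.
Oct 2, 2229 → Oct 2, 2230: 365 days.
Oct 2, 2230 → Oct 2, 2231: 365 days.
Oct 2, 2231 → Oct 2, 2232: 366 days (Feb 29, 2232 is in that span).
Oct 2, 2232 → Oct 2, 2233: 365 days.
Oct 2, 2233 → Oct 2, 2234: 365 days.
Oct 2, 2234 → Oct 2, 2235: 365 days.
Oct 2, 2235 → Oct 2, 2236: 366 days (Feb 29, 2236 is in that span).
Oct 2, 2236 → Oct 2, 2237: 365 days.
Oct 2, 2237 → Oct 2, 2238: 365 days.
Oct 2, 2238 → Nov 2, 2238: 31 days (October has 31).
Nov 2, 2238 → Dec 2, 2238: 30 days (November has 30).
Dec 2, 2238 → Jan 2, 2239: 31 days (December has 31).
Jan 2, 2239 → Feb 2, 2239: 31 days (January has 31).
Feb 2, 2239 → Mar 2, 2239: 28 days (February has 28).
Mar 2, 2239 → Apr 2, 2239: 31 days (March has 31).
Apr 2, 2239 → May 2, 2239: 30 days (April has 30).
May 2, 2239 → May 22, 2239: 20 days.
Total: 6076 days.

6076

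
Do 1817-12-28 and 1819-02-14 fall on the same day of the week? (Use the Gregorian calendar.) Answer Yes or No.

From Dec 28, 1817 to Feb 14, 1819 is 413 days.
413 mod 7 = 0, so they are the same weekday.
(Dec 28, 1817 is a Sunday; Feb 14, 1819 is a Sunday.)

Yes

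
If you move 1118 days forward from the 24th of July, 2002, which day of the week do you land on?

Jul 24, 2002 is a Wednesday.
1118 mod 7 = 5, so 1118 days after a Wednesday is Wednesday + 5 = Monday.

Monday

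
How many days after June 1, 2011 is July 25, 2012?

Jun 1, 2011 → Jun 1, 2012: 366 days (Feb 29, 2012 is in that span).
Jun 1, 2012 → Jul 1, 2012: 30 days (June has 30).
Jul 1, 2012 → Jul 25, 2012: 24 days.
Total: 420 days.

420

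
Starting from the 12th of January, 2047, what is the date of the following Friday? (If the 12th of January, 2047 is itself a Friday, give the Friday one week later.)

Jan 12, 2047 is a Saturday.
From Saturday to the next Friday is 6 days.
Jan 12, 2047 + 6 = Jan 18, 2047.

January 18, 2047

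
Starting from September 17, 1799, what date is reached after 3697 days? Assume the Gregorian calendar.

+365 (one year) → Sep 17, 1800 (3332 left).
+365 (one year) → Sep 17, 1801 (2967 left).
+365 (one year) → Sep 17, 1802 (2602 left).
+365 (one year) → Sep 17, 1803 (2237 left).
+366 (one year; includes Feb 29, 1804) → Sep 17, 1804 (1871 left).
+365 (one year) → Sep 17, 1805 (1506 left).
+365 (one year) → Sep 17, 1806 (1141 left).
+365 (one year) → Sep 17, 1807 (776 left).
+366 (one year; includes Feb 29, 1808) → Sep 17, 1808 (410 left).
+365 (one year) → Sep 17, 1809 (45 left).
Sep has 30 days: +14 → Oct 1, 1809 (31 left).
Oct has 31 days: +31 → Nov 1, 1809 (0 left).

November 1, 1809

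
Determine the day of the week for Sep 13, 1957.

Friday

Doomsday rule: the anchor day for the 1900s is Wednesday. For year 57: 57÷12 = 4 r 9, and 9÷4 = 2, so 4+9+2 = 15.
Wednesday + 15 ≡ Thursday — that's 1957's doomsday.
In September the doomsday date is Sep 5.
Sep 13 is 8 days after Sep 5; 8 mod 7 = 1, so Thursday + 1 = Friday.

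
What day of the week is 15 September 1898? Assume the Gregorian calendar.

Doomsday rule: the anchor day for the 1800s is Friday. For year 98: 98÷12 = 8 r 2, and 2÷4 = 0, so 8+2+0 = 10.
Friday + 10 ≡ Monday — that's 1898's doomsday.
In September the doomsday date is Sep 5.
Sep 15 is 10 days after Sep 5; 10 mod 7 = 3, so Monday + 3 = Thursday.

Thursday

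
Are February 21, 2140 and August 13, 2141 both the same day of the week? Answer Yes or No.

Yes

From Feb 21, 2140 to Aug 13, 2141 is 539 days.
539 mod 7 = 0, so they are the same weekday.
(Feb 21, 2140 is a Sunday; Aug 13, 2141 is a Sunday.)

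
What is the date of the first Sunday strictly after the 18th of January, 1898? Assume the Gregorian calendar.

January 23, 1898

Jan 18, 1898 is a Tuesday.
From Tuesday to the next Sunday is 5 days.
Jan 18, 1898 + 5 = Jan 23, 1898.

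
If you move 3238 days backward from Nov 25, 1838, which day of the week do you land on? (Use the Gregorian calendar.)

Wednesday

Nov 25, 1838 is a Sunday.
3238 mod 7 = 4, so 3238 days before a Sunday is Sunday − 4 = Wednesday.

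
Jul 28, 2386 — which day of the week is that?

Monday

Doomsday rule: the anchor day for the 2300s is Wednesday. For year 86: 86÷12 = 7 r 2, and 2÷4 = 0, so 7+2+0 = 9.
Wednesday + 9 ≡ Friday — that's 2386's doomsday.
In July the doomsday date is Jul 11.
Jul 28 is 17 days after Jul 11; 17 mod 7 = 3, so Friday + 3 = Monday.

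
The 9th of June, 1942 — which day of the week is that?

Doomsday rule: the anchor day for the 1900s is Wednesday. For year 42: 42÷12 = 3 r 6, and 6÷4 = 1, so 3+6+1 = 10.
Wednesday + 10 ≡ Saturday — that's 1942's doomsday.
In June the doomsday date is Jun 6.
Jun 9 is 3 days after Jun 6; 3 mod 7 = 3, so Saturday + 3 = Tuesday.

Tuesday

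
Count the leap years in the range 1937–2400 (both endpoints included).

Multiples of 4 in [1937,2400]: 116.
Of those, multiples of 100: 5 (not leap unless ÷400).
Multiples of 400: 2.
Leap years = 116 − 5 + 2 = 113.

113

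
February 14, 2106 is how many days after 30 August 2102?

1264

Aug 30, 2102 → Aug 30, 2103: 365 days.
Aug 30, 2103 → Aug 30, 2104: 366 days (Feb 29, 2104 is in that span).
Aug 30, 2104 → Aug 30, 2105: 365 days.
Aug 30, 2105 → Sep 30, 2105: 31 days (August has 31).
Sep 30, 2105 → Oct 30, 2105: 30 days (September has 30).
Oct 30, 2105 → Nov 30, 2105: 31 days (October has 31).
Nov 30, 2105 → Dec 30, 2105: 30 days (November has 30).
Dec 30, 2105 → Jan 30, 2106: 31 days (December has 31).
Jan 30, 2106 → Feb 14, 2106: 15 days.
Total: 1264 days.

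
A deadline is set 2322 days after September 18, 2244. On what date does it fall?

+365 (one year) → Sep 18, 2245 (1957 left).
+365 (one year) → Sep 18, 2246 (1592 left).
+365 (one year) → Sep 18, 2247 (1227 left).
+366 (one year; includes Feb 29, 2248) → Sep 18, 2248 (861 left).
+365 (one year) → Sep 18, 2249 (496 left).
+365 (one year) → Sep 18, 2250 (131 left).
Sep has 30 days: +13 → Oct 1, 2250 (118 left).
Oct has 31 days: +31 → Nov 1, 2250 (87 left).
Nov has 30 days: +30 → Dec 1, 2250 (57 left).
Dec has 31 days: +31 → Jan 1, 2251 (26 left).
+26 → Jan 27, 2251.

January 27, 2251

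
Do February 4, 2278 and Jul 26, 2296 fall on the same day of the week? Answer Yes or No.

No

From Feb 4, 2278 to Jul 26, 2296 is 6747 days.
6747 mod 7 = 6, so they are different weekdays.
(Feb 4, 2278 is a Monday; Jul 26, 2296 is a Sunday.)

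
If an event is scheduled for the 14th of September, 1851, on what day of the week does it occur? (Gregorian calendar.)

Sunday

Doomsday rule: the anchor day for the 1800s is Friday. For year 51: 51÷12 = 4 r 3, and 3÷4 = 0, so 4+3+0 = 7.
Friday + 7 ≡ Friday — that's 1851's doomsday.
In September the doomsday date is Sep 5.
Sep 14 is 9 days after Sep 5; 9 mod 7 = 2, so Friday + 2 = Sunday.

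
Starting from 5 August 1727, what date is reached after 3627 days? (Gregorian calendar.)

July 10, 1737

+366 (one year; includes Feb 29, 1728) → Aug 5, 1728 (3261 left).
+365 (one year) → Aug 5, 1729 (2896 left).
+365 (one year) → Aug 5, 1730 (2531 left).
+365 (one year) → Aug 5, 1731 (2166 left).
+366 (one year; includes Feb 29, 1732) → Aug 5, 1732 (1800 left).
+365 (one year) → Aug 5, 1733 (1435 left).
+365 (one year) → Aug 5, 1734 (1070 left).
+365 (one year) → Aug 5, 1735 (705 left).
+366 (one year; includes Feb 29, 1736) → Aug 5, 1736 (339 left).
Aug has 31 days: +27 → Sep 1, 1736 (312 left).
Sep has 30 days: +30 → Oct 1, 1736 (282 left).
Oct has 31 days: +31 → Nov 1, 1736 (251 left).
Nov has 30 days: +30 → Dec 1, 1736 (221 left).
Dec has 31 days: +31 → Jan 1, 1737 (190 left).
Jan has 31 days: +31 → Feb 1, 1737 (159 left).
Feb has 28 days: +28 → Mar 1, 1737 (131 left).
Mar has 31 days: +31 → Apr 1, 1737 (100 left).
Apr has 30 days: +30 → May 1, 1737 (70 left).
May has 31 days: +31 → Jun 1, 1737 (39 left).
Jun has 30 days: +30 → Jul 1, 1737 (9 left).
+9 → Jul 10, 1737.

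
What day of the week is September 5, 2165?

Thursday

January 1, 2165 is a Tuesday.
Jan 1, 2165 → Feb 1, 2165: 31 days (January has 31).
Feb 1, 2165 → Mar 1, 2165: 28 days (February has 28).
Mar 1, 2165 → Apr 1, 2165: 31 days (March has 31).
Apr 1, 2165 → May 1, 2165: 30 days (April has 30).
May 1, 2165 → Jun 1, 2165: 31 days (May has 31).
Jun 1, 2165 → Jul 1, 2165: 30 days (June has 30).
Jul 1, 2165 → Aug 1, 2165: 31 days (July has 31).
Aug 1, 2165 → Sep 1, 2165: 31 days (August has 31).
Sep 1, 2165 → Sep 5, 2165: 4 days.
Total: 247 days.
247 mod 7 = 2, so Tuesday + 2 = Thursday.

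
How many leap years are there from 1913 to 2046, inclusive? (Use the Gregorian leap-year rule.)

Multiples of 4 in [1913,2046]: 33.
Of those, multiples of 100: 1 (not leap unless ÷400).
Multiples of 400: 1.
Leap years = 33 − 1 + 1 = 33.

33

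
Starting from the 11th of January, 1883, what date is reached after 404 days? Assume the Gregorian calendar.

February 19, 1884

+365 (one year) → Jan 11, 1884 (39 left).
Jan has 31 days: +21 → Feb 1, 1884 (18 left).
+18 → Feb 19, 1884.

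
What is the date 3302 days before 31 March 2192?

−366 (one year; includes Feb 29, 2192) → Mar 31, 2191 (2936 left).
−365 (one year) → Mar 31, 2190 (2571 left).
−365 (one year) → Mar 31, 2189 (2206 left).
−365 (one year) → Mar 31, 2188 (1841 left).
−366 (one year; includes Feb 29, 2188) → Mar 31, 2187 (1475 left).
−365 (one year) → Mar 31, 2186 (1110 left).
−365 (one year) → Mar 31, 2185 (745 left).
−365 (one year) → Mar 31, 2184 (380 left).
−31 → Feb 29, 2184 (end of Feb, 29 days; 349 left).
−29 → Jan 31, 2184 (end of Jan, 31 days; 320 left).
−31 → Dec 31, 2183 (end of Dec, 31 days; 289 left).
−31 → Nov 30, 2183 (end of Nov, 30 days; 258 left).
−30 → Oct 31, 2183 (end of Oct, 31 days; 228 left).
−31 → Sep 30, 2183 (end of Sep, 30 days; 197 left).
−30 → Aug 31, 2183 (end of Aug, 31 days; 167 left).
−31 → Jul 31, 2183 (end of Jul, 31 days; 136 left).
−31 → Jun 30, 2183 (end of Jun, 30 days; 105 left).
−30 → May 31, 2183 (end of May, 31 days; 75 left).
−31 → Apr 30, 2183 (end of Apr, 30 days; 44 left).
−30 → Mar 31, 2183 (end of Mar, 31 days; 14 left).
−14 → Mar 17, 2183.

March 17, 2183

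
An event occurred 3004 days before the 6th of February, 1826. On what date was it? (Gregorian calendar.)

−365 (one year) → Feb 6, 1825 (2639 left).
−366 (one year; includes Feb 29, 1824) → Feb 6, 1824 (2273 left).
−365 (one year) → Feb 6, 1823 (1908 left).
−365 (one year) → Feb 6, 1822 (1543 left).
−365 (one year) → Feb 6, 1821 (1178 left).
−366 (one year; includes Feb 29, 1820) → Feb 6, 1820 (812 left).
−365 (one year) → Feb 6, 1819 (447 left).
−365 (one year) → Feb 6, 1818 (82 left).
−6 → Jan 31, 1818 (end of Jan, 31 days; 76 left).
−31 → Dec 31, 1817 (end of Dec, 31 days; 45 left).
−31 → Nov 30, 1817 (end of Nov, 30 days; 14 left).
−14 → Nov 16, 1817.

November 16, 1817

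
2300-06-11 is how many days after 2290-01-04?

3810

Jan 4, 2290 → Jan 4, 2291: 365 days.
Jan 4, 2291 → Jan 4, 2292: 365 days.
Jan 4, 2292 → Jan 4, 2293: 366 days (Feb 29, 2292 is in that span).
Jan 4, 2293 → Jan 4, 2294: 365 days.
Jan 4, 2294 → Jan 4, 2295: 365 days.
Jan 4, 2295 → Jan 4, 2296: 365 days.
Jan 4, 2296 → Jan 4, 2297: 366 days (Feb 29, 2296 is in that span).
Jan 4, 2297 → Jan 4, 2298: 365 days.
Jan 4, 2298 → Jan 4, 2299: 365 days.
Jan 4, 2299 → Jan 4, 2300: 365 days.
Jan 4, 2300 → Feb 4, 2300: 31 days (January has 31).
Feb 4, 2300 → Mar 4, 2300: 28 days (February has 28).
Mar 4, 2300 → Apr 4, 2300: 31 days (March has 31).
Apr 4, 2300 → May 4, 2300: 30 days (April has 30).
May 4, 2300 → Jun 4, 2300: 31 days (May has 31).
Jun 4, 2300 → Jun 11, 2300: 7 days.
Total: 3810 days.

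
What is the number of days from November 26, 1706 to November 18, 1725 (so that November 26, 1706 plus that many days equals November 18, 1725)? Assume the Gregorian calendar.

6932

Nov 26, 1706 → Nov 26, 1707: 365 days.
Nov 26, 1707 → Nov 26, 1708: 366 days (Feb 29, 1708 is in that span).
Nov 26, 1708 → Nov 26, 1709: 365 days.
Nov 26, 1709 → Nov 26, 1710: 365 days.
Nov 26, 1710 → Nov 26, 1711: 365 days.
Nov 26, 1711 → Nov 26, 1712: 366 days (Feb 29, 1712 is in that span).
Nov 26, 1712 → Nov 26, 1713: 365 days.
Nov 26, 1713 → Nov 26, 1714: 365 days.
Nov 26, 1714 → Nov 26, 1715: 365 days.
Nov 26, 1715 → Nov 26, 1716: 366 days (Feb 29, 1716 is in that span).
Nov 26, 1716 → Nov 26, 1717: 365 days.
Nov 26, 1717 → Nov 26, 1718: 365 days.
Nov 26, 1718 → Nov 26, 1719: 365 days.
Nov 26, 1719 → Nov 26, 1720: 366 days (Feb 29, 1720 is in that span).
Nov 26, 1720 → Nov 26, 1721: 365 days.
Nov 26, 1721 → Nov 26, 1722: 365 days.
Nov 26, 1722 → Nov 26, 1723: 365 days.
Nov 26, 1723 → Nov 26, 1724: 366 days (Feb 29, 1724 is in that span).
Nov 26, 1724 → Dec 26, 1724: 30 days (November has 30).
Dec 26, 1724 → Jan 26, 1725: 31 days (December has 31).
Jan 26, 1725 → Feb 26, 1725: 31 days (January has 31).
Feb 26, 1725 → Mar 26, 1725: 28 days (February has 28).
Mar 26, 1725 → Apr 26, 1725: 31 days (March has 31).
Apr 26, 1725 → May 26, 1725: 30 days (April has 30).
May 26, 1725 → Jun 26, 1725: 31 days (May has 31).
Jun 26, 1725 → Jul 26, 1725: 30 days (June has 30).
Jul 26, 1725 → Aug 26, 1725: 31 days (July has 31).
Aug 26, 1725 → Sep 26, 1725: 31 days (August has 31).
Sep 26, 1725 → Oct 26, 1725: 30 days (September has 30).
Oct 26, 1725 → Nov 18, 1725: 23 days.
Total: 6932 days.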